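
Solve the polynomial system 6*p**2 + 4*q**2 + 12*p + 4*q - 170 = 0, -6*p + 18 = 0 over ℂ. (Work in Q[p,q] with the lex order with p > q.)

{(3, -5), (3, 4)}

Compute a lex Gröbner basis by Buchberger's algorithm.
f_1 = 6*p**2 + 12*p + 4*q**2 + 4*q - 170, LT = p**2.
f_2 = -6*p + 18, LT = p.

S(f_1,f_2): lcm = p**2. S = 5*p + 2/3*q**2 + 2/3*q - 85/3.
  leading term p: subtract (-5/6)·f_2 from 5*p + 2/3*q**2 + 2/3*q - 85/3 → 2/3*q**2 + 2/3*q - 40/3
  leading term q**2: no divisor's leading term divides it; move 2/3*q**2 to the remainder.
  leading term q: no divisor's leading term divides it; move 2/3*q to the remainder.
  leading term 1: no divisor's leading term divides it; move -40/3 to the remainder.
  remainder 2/3*q**2 + 2/3*q - 40/3 ≠ 0; add h_3 = 2/3*q**2 + 2/3*q - 40/3 to the basis.

The other S-polynomials (S(f_1,h_3), S(f_2,h_3)) all reduce to 0 modulo the current basis, so we have a Gröbner basis.
Inter-reduce: drop elements whose leading term is divisible by another's, tail-reduce, and make monic.
Reduced Gröbner basis: {p - 3, q**2 + q - 20}.

Elimination: the polynomial q**2 + q - 20 lies in the elimination ideal for q, so q ∈ {-5, 4}. For each such q, the remaining basis elements (now univariate) give the rest of the solution.
  q = -5: the earlier basis element becomes p - 3 = 0, giving p = 3 — point (3, -5).
  q = 4: the earlier basis element becomes p - 3 = 0, giving p = 3 — point (3, 4).
Each listed point satisfies every original equation (direct substitution).
Zero-dimensionality of the ideal guarantees finitely many solutions over ℂ.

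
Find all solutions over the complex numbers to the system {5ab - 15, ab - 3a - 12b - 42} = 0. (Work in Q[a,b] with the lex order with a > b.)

{(-1, -3), (-12, -1/4)}

Compute a lex Gröbner basis by Buchberger's algorithm.
f_1 = 5ab - 15, LT = ab.
f_2 = ab - 3a - 12b - 42, LT = ab.

S(f_1,f_2): lcm = ab. S = 3a + 12b + 39.
  leading term a: no divisor's leading term divides it; move 3a to the remainder.
  leading term b: no divisor's leading term divides it; move 12b to the remainder.
  leading term 1: no divisor's leading term divides it; move 39 to the remainder.
  remainder 3a + 12b + 39 ≠ 0; add h_3 = 3a + 12b + 39 to the basis.

S(f_1,h_3): lcm = ab. S = -4b^{2} - 13b - 3.
  leading term b^{2}: no divisor's leading term divides it; move -4b^{2} to the remainder.
  leading term b: no divisor's leading term divides it; move -13b to the remainder.
  leading term 1: no divisor's leading term divides it; move -3 to the remainder.
  remainder -4b^{2} - 13b - 3 ≠ 0; add h_4 = -4b^{2} - 13b - 3 to the basis.

The other S-polynomials (S(f_2,h_3), S(f_1,h_4), S(f_2,h_4), S(h_3,h_4)) all reduce to 0 modulo the current basis, so we have a Gröbner basis.
Inter-reduce: drop elements whose leading term is divisible by another's, tail-reduce, and make monic.
Reduced Gröbner basis: {a + 4b + 13, b^{2} + \tfrac{13}{4}b + \tfrac{3}{4}}.

The lex basis is triangular: the last element involves only b. Solving b^{2} + \tfrac{13}{4}b + \tfrac{3}{4} = 0 gives b ∈ {-3, -1/4}; substituting each value into the earlier elements determines the remaining variables.
  b = -3: the earlier basis element becomes a + 1 = 0, giving a = -1 — point (-1, -3).
  b = -1/4: the earlier basis element becomes a + 12 = 0, giving a = -12 — point (-12, -1/4).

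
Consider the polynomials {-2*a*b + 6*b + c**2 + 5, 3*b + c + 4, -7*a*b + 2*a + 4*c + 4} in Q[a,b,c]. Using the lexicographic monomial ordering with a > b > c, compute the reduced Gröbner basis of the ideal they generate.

G = {a - 7/4*c**2 + 11/2*c + 29/4, b + 1/3*c + 4/3, c**3 + 12/7*c**2 - 129/7*c - 134/7}

f_1 = -2*a*b + 6*b + c**2 + 5, LT = a*b.
f_2 = 3*b + c + 4, LT = b.
f_3 = -7*a*b + 2*a + 4*c + 4, LT = a*b.

S(f_1,f_2): lcm = a*b. S = -1/3*a*c - 4/3*a - 3*b - 1/2*c**2 - 5/2.
  leading term a*c: no divisor's leading term divides it; move -1/3*a*c to the remainder.
  leading term a: no divisor's leading term divides it; move -4/3*a to the remainder.
  leading term b: subtract (-1)·f_2 from -3*b - 1/2*c**2 - 5/2 → -1/2*c**2 + c + 3/2
  leading term c**2: no divisor's leading term divides it; move -1/2*c**2 to the remainder.
  leading term c: no divisor's leading term divides it; move c to the remainder.
  leading term 1: no divisor's leading term divides it; move 3/2 to the remainder.
  remainder -1/3*a*c - 4/3*a - 1/2*c**2 + c + 3/2 ≠ 0; add g_4 = -1/3*a*c - 4/3*a - 1/2*c**2 + c + 3/2 to the basis.

S(f_1,f_3): lcm = a*b. S = 2/7*a - 3*b - 1/2*c**2 + 4/7*c - 27/14.
  leading term a: no divisor's leading term divides it; move 2/7*a to the remainder.
  leading term b: subtract (-1)·f_2 from -3*b - 1/2*c**2 + 4/7*c - 27/14 → -1/2*c**2 + 11/7*c + 29/14
  leading term c**2: no divisor's leading term divides it; move -1/2*c**2 to the remainder.
  leading term c: no divisor's leading term divides it; move 11/7*c to the remainder.
  leading term 1: no divisor's leading term divides it; move 29/14 to the remainder.
  remainder 2/7*a - 1/2*c**2 + 11/7*c + 29/14 ≠ 0; add g_5 = 2/7*a - 1/2*c**2 + 11/7*c + 29/14 to the basis.

S(f_3,g_4): lcm = a*b*c. S = -4*a*b - 2/7*a*c - 3/2*b*c**2 + 3*b*c + 9/2*b - 4/7*c**2 - 4/7*c.
  leading term a*b: subtract (2)·f_1 from -4*a*b - 2/7*a*c - 3/2*b*c**2 + 3*b*c + 9/2*b - 4/7*c**2 - 4/7*c → -2/7*a*c - 3/2*b*c**2 + 3*b*c - 15/2*b - 18/7*c**2 - 4/7*c - 10
  leading term a*c: subtract (6/7)·g_4 from -2/7*a*c - 3/2*b*c**2 + 3*b*c - 15/2*b - 18/7*c**2 - 4/7*c - 10 → 8/7*a - 3/2*b*c**2 + 3*b*c - 15/2*b - 15/7*c**2 - 10/7*c - 79/7
  leading term a: subtract (4)·g_5 from 8/7*a - 3/2*b*c**2 + 3*b*c - 15/2*b - 15/7*c**2 - 10/7*c - 79/7 → -3/2*b*c**2 + 3*b*c - 15/2*b - 1/7*c**2 - 54/7*c - 137/7
  leading term b*c**2: subtract (-1/2*c**2)·f_2 from -3/2*b*c**2 + 3*b*c - 15/2*b - 1/7*c**2 - 54/7*c - 137/7 → 3*b*c - 15/2*b + 1/2*c**3 + 13/7*c**2 - 54/7*c - 137/7
  leading term b*c: subtract (c)·f_2 from 3*b*c - 15/2*b + 1/2*c**3 + 13/7*c**2 - 54/7*c - 137/7 → -15/2*b + 1/2*c**3 + 6/7*c**2 - 82/7*c - 137/7
  leading term b: subtract (-5/2)·f_2 from -15/2*b + 1/2*c**3 + 6/7*c**2 - 82/7*c - 137/7 → 1/2*c**3 + 6/7*c**2 - 129/14*c - 67/7
  leading term c**3: no divisor's leading term divides it; move 1/2*c**3 to the remainder.
  leading term c**2: no divisor's leading term divides it; move 6/7*c**2 to the remainder.
  leading term c: no divisor's leading term divides it; move -129/14*c to the remainder.
  leading term 1: no divisor's leading term divides it; move -67/7 to the remainder.
  remainder 1/2*c**3 + 6/7*c**2 - 129/14*c - 67/7 ≠ 0; add g_6 = 1/2*c**3 + 6/7*c**2 - 129/14*c - 67/7 to the basis.

The other S-polynomials (S(f_2,f_3), S(f_1,g_4), S(f_2,g_4), S(f_1,g_5), S(f_2,g_5), S(f_3,g_5), S(g_4,g_5), S(f_1,g_6), S(f_2,g_6), S(f_3,g_6), S(g_4,g_6), S(g_5,g_6)) all reduce to 0 modulo the current basis, so we have a Gröbner basis.
Inter-reduce: drop elements whose leading term is divisible by another's, tail-reduce, and make monic.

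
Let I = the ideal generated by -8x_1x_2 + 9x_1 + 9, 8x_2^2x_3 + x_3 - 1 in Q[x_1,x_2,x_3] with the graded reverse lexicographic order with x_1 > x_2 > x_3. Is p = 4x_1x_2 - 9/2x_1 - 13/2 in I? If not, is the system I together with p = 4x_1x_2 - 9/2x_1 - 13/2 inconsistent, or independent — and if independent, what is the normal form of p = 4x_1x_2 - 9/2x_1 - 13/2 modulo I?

First compute the reduced Gröbner basis of I by Buchberger's algorithm.
f_1 = -8x_1x_2 + 9x_1 + 9, LT = x_1x_2.
f_2 = 8x_2^2x_3 + x_3 - 1, LT = x_2^2x_3.

S(f_1,f_2): lcm = x_1x_2^2x_3. S = -9/8x_1x_2x_3 - 1/8x_1x_3 - 9/8x_2x_3 + 1/8x_1.
  leading term x_1x_2x_3: subtract (9/64x_3)·f_1 from -9/8x_1x_2x_3 - 1/8x_1x_3 - 9/8x_2x_3 + 1/8x_1 → -89/64x_1x_3 - 9/8x_2x_3 + 1/8x_1 - 81/64x_3
  leading term x_1x_3: no divisor's leading term divides it; move -89/64x_1x_3 to the remainder.
  leading term x_2x_3: no divisor's leading term divides it; move -9/8x_2x_3 to the remainder.
  leading term x_1: no divisor's leading term divides it; move 1/8x_1 to the remainder.
  leading term x_3: no divisor's leading term divides it; move -81/64x_3 to the remainder.
  remainder -89/64x_1x_3 - 9/8x_2x_3 + 1/8x_1 - 81/64x_3 ≠ 0; add h_3 = -89/64x_1x_3 - 9/8x_2x_3 + 1/8x_1 - 81/64x_3 to the basis.

The other S-polynomials (S(f_1,h_3), S(f_2,h_3)) all reduce to 0 modulo the current basis, so we have a Gröbner basis.
Inter-reduce: drop elements whose leading term is divisible by another's, tail-reduce, and make monic.
Reduced Gröbner basis: {x_2^2x_3 + 1/8x_3 - 1/8, x_1x_2 - 9/8x_1 - 9/8, x_1x_3 + 72/89x_2x_3 - 8/89x_1 + 81/89x_3}.
Label its elements g_1 = x_2^2x_3 + 1/8x_3 - 1/8, g_2 = x_1x_2 - 9/8x_1 - 9/8, g_3 = x_1x_3 + 72/89x_2x_3 - 8/89x_1 + 81/89x_3.

Reduce p = 4x_1x_2 - 9/2x_1 - 13/2 modulo G:
  leading term x_1x_2: subtract (4)·g_2 from 4x_1x_2 - 9/2x_1 - 13/2 → -2
  leading term 1: no divisor's leading term divides it; move -2 to the remainder.
  normal form = -2.
The normal form is nonzero, so p ∉ I. Since p minus its normal form lies in I, I + (p) = I + (r) where r = -2; decide whether this ideal is the whole ring.
Here r = -2 is a nonzero constant, hence a unit: 1 ∈ I + (p), the Gröbner basis of I + (p) is {1}, and the enlarged system has no common solution — adjoining p is inconsistent.

Adjoining 4x_1x_2 - 9/2x_1 - 13/2 makes the ideal the whole ring: the system is inconsistent.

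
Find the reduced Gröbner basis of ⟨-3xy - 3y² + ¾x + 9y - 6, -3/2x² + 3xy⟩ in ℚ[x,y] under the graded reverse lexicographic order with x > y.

f_1 = -3xy - 3y² + ¾x + 9y - 6, LT = xy.
f_2 = -3/2x² + 3xy, LT = x².

S(f_1,f_2): lcm = x²y. S = 3xy² - ¼x² - 3xy + 2x.
  leading term xy²: subtract (-y)·f_1 from 3xy² - ¼x² - 3xy + 2x → -3y³ - ¼x² - 9/4xy + 9y² + 2x - 6y
  leading term y³: no divisor's leading term divides it; move -3y³ to the remainder.
  leading term x²: subtract (⅙)·f_2 from -¼x² - 9/4xy + 9y² + 2x - 6y → -11/4xy + 9y² + 2x - 6y
  leading term xy: subtract (11/12)·f_1 from -11/4xy + 9y² + 2x - 6y → 47/4y² + 21/16x - 57/4y + 11/2
  leading term y²: no divisor's leading term divides it; move 47/4y² to the remainder.
  leading term x: no divisor's leading term divides it; move 21/16x to the remainder.
  leading term y: no divisor's leading term divides it; move -57/4y to the remainder.
  leading term 1: no divisor's leading term divides it; move 11/2 to the remainder.
  remainder -3y³ + 47/4y² + 21/16x - 57/4y + 11/2 ≠ 0; add g_3 = -3y³ + 47/4y² + 21/16x - 57/4y + 11/2 to the basis.

S(f_1,g_3): lcm = xy³. S = y⁴ + 11/3xy² - 3y³ + 7/16x² - 19/4xy + 2y² + 11/6x.
  leading term y⁴: subtract (-⅓y)·g_3 from y⁴ + 11/3xy² - 3y³ + 7/16x² - 19/4xy + 2y² + 11/6x → 11/3xy² + 11/12y³ + 7/16x² - 69/16xy - 11/4y² + 11/6x + 11/6y
  leading term xy²: subtract (-11/9y)·f_1 from 11/3xy² + 11/12y³ + 7/16x² - 69/16xy - 11/4y² + 11/6x + 11/6y → -11/4y³ + 7/16x² - 163/48xy + 33/4y² + 11/6x - 11/2y
  leading term y³: subtract (11/12)·g_3 from -11/4y³ + 7/16x² - 163/48xy + 33/4y² + 11/6x - 11/2y → 7/16x² - 163/48xy - 121/48y² + 121/192x + 121/16y - 121/24
  leading term x²: subtract (-7/24)·f_2 from 7/16x² - 163/48xy - 121/48y² + 121/192x + 121/16y - 121/24 → -121/48xy - 121/48y² + 121/192x + 121/16y - 121/24
  leading term xy: subtract (121/144)·f_1 from -121/48xy - 121/48y² + 121/192x + 121/16y - 121/24 → 0
  remainder 0.

S(f_2,g_3): leading monomials are coprime, so the S-polynomial reduces to 0 (Buchberger's first criterion).
Every S-polynomial of the final basis reduces to 0, so we have a Gröbner basis.

G = {y³ - 47/12y² - 7/16x + 19/4y - 11/6, x² + 2y² - ½x - 6y + 4, xy + y² - ¼x - 3y + 2}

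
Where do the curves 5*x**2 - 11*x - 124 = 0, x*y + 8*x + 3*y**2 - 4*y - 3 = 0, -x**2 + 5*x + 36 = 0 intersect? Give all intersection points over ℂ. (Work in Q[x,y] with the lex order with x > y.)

Compute a lex Gröbner basis by Buchberger's algorithm.
f_1 = 5*x**2 - 11*x - 124, LT = x**2.
f_2 = x*y + 8*x + 3*y**2 - 4*y - 3, LT = x*y.
f_3 = -x**2 + 5*x + 36, LT = x**2.

S(f_1,f_2): lcm = x**2*y. S = -8*x**2 - 3*x*y**2 + 9/5*x*y + 3*x - 124/5*y.
  leading term x**2: subtract (-8/5)·f_1 from -8*x**2 - 3*x*y**2 + 9/5*x*y + 3*x - 124/5*y → -3*x*y**2 + 9/5*x*y - 73/5*x - 124/5*y - 992/5
  leading term x*y**2: subtract (-3*y)·f_2 from -3*x*y**2 + 9/5*x*y - 73/5*x - 124/5*y - 992/5 → 129/5*x*y - 73/5*x + 9*y**3 - 12*y**2 - 169/5*y - 992/5
  leading term x*y: subtract (129/5)·f_2 from 129/5*x*y - 73/5*x + 9*y**3 - 12*y**2 - 169/5*y - 992/5 → -221*x + 9*y**3 - 447/5*y**2 + 347/5*y - 121
  leading term x: no divisor's leading term divides it; move -221*x to the remainder.
  leading term y**3: no divisor's leading term divides it; move 9*y**3 to the remainder.
  leading term y**2: no divisor's leading term divides it; move -447/5*y**2 to the remainder.
  leading term y: no divisor's leading term divides it; move 347/5*y to the remainder.
  leading term 1: no divisor's leading term divides it; move -121 to the remainder.
  remainder -221*x + 9*y**3 - 447/5*y**2 + 347/5*y - 121 ≠ 0; add h_4 = -221*x + 9*y**3 - 447/5*y**2 + 347/5*y - 121 to the basis.

S(f_1,f_3): lcm = x**2. S = 14/5*x + 56/5.
  leading term x: subtract (-14/1105)·h_4 from 14/5*x + 56/5 → 126/1105*y**3 - 6258/5525*y**2 + 4858/5525*y + 10682/1105
  leading term y**3: no divisor's leading term divides it; move 126/1105*y**3 to the remainder.
  leading term y**2: no divisor's leading term divides it; move -6258/5525*y**2 to the remainder.
  leading term y: no divisor's leading term divides it; move 4858/5525*y to the remainder.
  leading term 1: no divisor's leading term divides it; move 10682/1105 to the remainder.
  remainder 126/1105*y**3 - 6258/5525*y**2 + 4858/5525*y + 10682/1105 ≠ 0; add h_5 = 126/1105*y**3 - 6258/5525*y**2 + 4858/5525*y + 10682/1105 to the basis.

S(f_2,f_3): lcm = x**2*y. S = 8*x**2 + 3*x*y**2 + x*y - 3*x + 36*y.
  leading term x**2: subtract (8/5)·f_1 from 8*x**2 + 3*x*y**2 + x*y - 3*x + 36*y → 3*x*y**2 + x*y + 73/5*x + 36*y + 992/5
  leading term x*y**2: subtract (3*y)·f_2 from 3*x*y**2 + x*y + 73/5*x + 36*y + 992/5 → -23*x*y + 73/5*x - 9*y**3 + 12*y**2 + 45*y + 992/5
  leading term x*y: subtract (-23)·f_2 from -23*x*y + 73/5*x - 9*y**3 + 12*y**2 + 45*y + 992/5 → 993/5*x - 9*y**3 + 81*y**2 - 47*y + 647/5
  leading term x: subtract (-993/1105)·h_4 from 993/5*x - 9*y**3 + 81*y**2 - 47*y + 647/5 → -1008/1105*y**3 + 3654/5525*y**2 + 84896/5525*y + 22834/1105
  leading term y**3: subtract (-8)·h_5 from -1008/1105*y**3 + 3654/5525*y**2 + 84896/5525*y + 22834/1105 → -42/5*y**2 + 112/5*y + 98
  leading term y**2: no divisor's leading term divides it; move -42/5*y**2 to the remainder.
  leading term y: no divisor's leading term divides it; move 112/5*y to the remainder.
  leading term 1: no divisor's leading term divides it; move 98 to the remainder.
  remainder -42/5*y**2 + 112/5*y + 98 ≠ 0; add h_6 = -42/5*y**2 + 112/5*y + 98 to the basis.

The other S-polynomials (S(f_1,h_4), S(f_2,h_4), S(f_3,h_4), S(f_1,h_5), S(f_2,h_5), S(f_3,h_5), S(h_4,h_5), S(f_1,h_6), S(f_2,h_6), S(f_3,h_6), S(h_4,h_6), S(h_5,h_6)) all reduce to 0 modulo the current basis, so we have a Gröbner basis.
Inter-reduce: drop elements whose leading term is divisible by another's, tail-reduce, and make monic.
Reduced Gröbner basis: {x + 4, y**2 - 8/3*y - 35/3}.

A lex Gröbner basis eliminates variables successively. Here y**2 - 8/3*y - 35/3 depends only on y, with roots {-7/3, 5}; lifting each root through the earlier basis elements recovers the full solutions.
  y = -7/3: the earlier basis element becomes x + 4 = 0, giving x = -4 — point (-4, -7/3).
  y = 5: the earlier basis element becomes x + 4 = 0, giving x = -4 — point (-4, 5).
Zero-dimensionality of the ideal guarantees finitely many solutions over ℂ.

{(-4, -7/3), (-4, 5)}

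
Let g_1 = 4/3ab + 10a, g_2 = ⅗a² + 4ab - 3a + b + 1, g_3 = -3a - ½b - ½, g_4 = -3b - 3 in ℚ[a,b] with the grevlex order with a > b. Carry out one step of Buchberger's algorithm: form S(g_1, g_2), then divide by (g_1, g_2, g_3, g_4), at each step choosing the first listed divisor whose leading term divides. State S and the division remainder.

lcm(LM(g_1), LM(g_2)) = a²b.
S = (lcm/LT(g_1))·g_1 − (lcm/LT(g_2))·g_2 = -20/3ab² + 15/2a² + 5ab - 5/3b² - 5/3b.
Reduce S modulo (g_1, g_2, g_3, g_4) in that order:
  leading term ab²: subtract (-5b)·g_1 from -20/3ab² + 15/2a² + 5ab - 5/3b² - 5/3b → 15/2a² + 55ab - 5/3b² - 5/3b
  leading term a²: subtract (25/2)·g_2 from 15/2a² + 55ab - 5/3b² - 5/3b → 5ab - 5/3b² + 75/2a - 85/6b - 25/2
  leading term ab: subtract (15/4)·g_1 from 5ab - 5/3b² + 75/2a - 85/6b - 25/2 → -5/3b² - 85/6b - 25/2
  leading term b²: subtract (5/9b)·g_4 from -5/3b² - 85/6b - 25/2 → -25/2b - 25/2
  leading term b: subtract (25/6)·g_4 from -25/2b - 25/2 → 0
The remainder is 0, so this S-polynomial contributes no new basis element.

S(g_1, g_2) = -20/3ab² + 15/2a² + 5ab - 5/3b² - 5/3b; remainder on division = 0.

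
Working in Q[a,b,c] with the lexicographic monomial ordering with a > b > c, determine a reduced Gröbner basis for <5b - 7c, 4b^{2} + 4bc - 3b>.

f_1 = 5b - 7c, LT = b.
f_2 = 4b^{2} + 4bc - 3b, LT = b^{2}.

S(f_1,f_2): lcm = b^{2}. S = -\tfrac{12}{5}bc + \tfrac{3}{4}b.
  leading term bc: subtract (-\tfrac{12}{25}c)·f_1 from -\tfrac{12}{5}bc + \tfrac{3}{4}b → \tfrac{3}{4}b - \tfrac{84}{25}c^{2}
  leading term b: subtract (\tfrac{3}{20})·f_1 from \tfrac{3}{4}b - \tfrac{84}{25}c^{2} → -\tfrac{84}{25}c^{2} + \tfrac{21}{20}c
  leading term c^{2}: no divisor's leading term divides it; move -\tfrac{84}{25}c^{2} to the remainder.
  leading term c: no divisor's leading term divides it; move \tfrac{21}{20}c to the remainder.
  remainder -\tfrac{84}{25}c^{2} + \tfrac{21}{20}c ≠ 0; add g_3 = -\tfrac{84}{25}c^{2} + \tfrac{21}{20}c to the basis.

S(f_1,g_3): leading monomials are coprime, so the S-polynomial reduces to 0 (Buchberger's first criterion).
S(f_2,g_3): leading monomials are coprime, so the S-polynomial reduces to 0 (Buchberger's first criterion).
Every S-polynomial of the final basis reduces to 0, so we have a Gröbner basis.
Inter-reduce: drop elements whose leading term is divisible by another's, tail-reduce, and make monic.

G = {b - \tfrac{7}{5}c, c^{2} - \tfrac{5}{16}c}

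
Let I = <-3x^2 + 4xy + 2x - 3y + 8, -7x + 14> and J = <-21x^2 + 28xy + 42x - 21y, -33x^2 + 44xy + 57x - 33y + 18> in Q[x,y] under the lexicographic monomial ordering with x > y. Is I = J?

Yes, the ideals are equal.

Equality of ideals is decidable: compute both reduced Gröbner bases (unique for the ordering) and check whether they agree.
Buchberger on the first generating set:
f_1 = -3x^2 + 4xy + 2x - 3y + 8, LT = x^2.
f_2 = -7x + 14, LT = x.

S(f_1,f_2): lcm = x^2. S = -4/3xy + 4/3x + y - 8/3.
  leading term xy: subtract (4/21y)·f_2 from -4/3xy + 4/3x + y - 8/3 → 4/3x - 5/3y - 8/3
  leading term x: subtract (-4/21)·f_2 from 4/3x - 5/3y - 8/3 → -5/3y
  leading term y: no divisor's leading term divides it; move -5/3y to the remainder.
  remainder -5/3y ≠ 0; add g_3 = -5/3y to the basis.

The other S-polynomials (S(f_1,g_3), S(f_2,g_3)) all reduce to 0 modulo the current basis, so we have a Gröbner basis.
Inter-reduce: drop elements whose leading term is divisible by another's, tail-reduce, and make monic.
Reduced Gröbner basis: {x - 2, y}.

Buchberger on the second generating set:
h_1 = -21x^2 + 28xy + 42x - 21y, LT = x^2.
h_2 = -33x^2 + 44xy + 57x - 33y + 18, LT = x^2.

S(h_1,h_2): lcm = x^2. S = -3/11x + 6/11.
  leading term x: no divisor's leading term divides it; move -3/11x to the remainder.
  leading term 1: no divisor's leading term divides it; move 6/11 to the remainder.
  remainder -3/11x + 6/11 ≠ 0; add k_3 = -3/11x + 6/11 to the basis.

S(h_1,k_3): lcm = x^2. S = -4/3xy + y.
  leading term xy: subtract (44/9y)·k_3 from -4/3xy + y → -5/3y
  leading term y: no divisor's leading term divides it; move -5/3y to the remainder.
  remainder -5/3y ≠ 0; add k_4 = -5/3y to the basis.

The other S-polynomials (S(h_2,k_3), S(h_1,k_4), S(h_2,k_4), S(k_3,k_4)) all reduce to 0 modulo the current basis, so we have a Gröbner basis.
Inter-reduce: drop elements whose leading term is divisible by another's, tail-reduce, and make monic.
Reduced Gröbner basis: {x - 2, y}.

Same reduced basis, so the two generating sets span the same ideal.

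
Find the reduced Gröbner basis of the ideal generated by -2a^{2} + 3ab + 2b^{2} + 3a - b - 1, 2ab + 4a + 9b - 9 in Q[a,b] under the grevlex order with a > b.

The reduced Gröbner basis is the canonical form of the ideal for this ordering.

f_1 = -2a^{2} + 3ab + 2b^{2} + 3a - b - 1, LT = a^{2}.
f_2 = 2ab + 4a + 9b - 9, LT = ab.

S(f_1,f_2): lcm = a^{2}b. S = -\tfrac{3}{2}ab^{2} - b^{3} - 2a^{2} - 6ab + \tfrac{1}{2}b^{2} + \tfrac{9}{2}a + \tfrac{1}{2}b.
  leading term ab^{2}: subtract (-\tfrac{3}{4}b)·f_2 from -\tfrac{3}{2}ab^{2} - b^{3} - 2a^{2} - 6ab + \tfrac{1}{2}b^{2} + \tfrac{9}{2}a + \tfrac{1}{2}b → -b^{3} - 2a^{2} - 3ab + \tfrac{29}{4}b^{2} + \tfrac{9}{2}a - \tfrac{25}{4}b
  leading term b^{3}: no divisor's leading term divides it; move -b^{3} to the remainder.
  leading term a^{2}: subtract (1)·f_1 from -2a^{2} - 3ab + \tfrac{29}{4}b^{2} + \tfrac{9}{2}a - \tfrac{25}{4}b → -6ab + \tfrac{21}{4}b^{2} + \tfrac{3}{2}a - \tfrac{21}{4}b + 1
  leading term ab: subtract (-3)·f_2 from -6ab + \tfrac{21}{4}b^{2} + \tfrac{3}{2}a - \tfrac{21}{4}b + 1 → \tfrac{21}{4}b^{2} + \tfrac{27}{2}a + \tfrac{87}{4}b - 26
  leading term b^{2}: no divisor's leading term divides it; move \tfrac{21}{4}b^{2} to the remainder.
  leading term a: no divisor's leading term divides it; move \tfrac{27}{2}a to the remainder.
  leading term b: no divisor's leading term divides it; move \tfrac{87}{4}b to the remainder.
  leading term 1: no divisor's leading term divides it; move -26 to the remainder.
  remainder -b^{3} + \tfrac{21}{4}b^{2} + \tfrac{27}{2}a + \tfrac{87}{4}b - 26 ≠ 0; add g_3 = -b^{3} + \tfrac{21}{4}b^{2} + \tfrac{27}{2}a + \tfrac{87}{4}b - 26 to the basis.

The other S-polynomials (S(f_1,g_3), S(f_2,g_3)) all reduce to 0 modulo the current basis, so we have a Gröbner basis.

G = {b^{3} - \tfrac{21}{4}b^{2} - \tfrac{27}{2}a - \tfrac{87}{4}b + 26, a^{2} - b^{2} + \tfrac{3}{2}a + \tfrac{29}{4}b - \tfrac{25}{4}, ab + 2a + \tfrac{9}{2}b - \tfrac{9}{2}}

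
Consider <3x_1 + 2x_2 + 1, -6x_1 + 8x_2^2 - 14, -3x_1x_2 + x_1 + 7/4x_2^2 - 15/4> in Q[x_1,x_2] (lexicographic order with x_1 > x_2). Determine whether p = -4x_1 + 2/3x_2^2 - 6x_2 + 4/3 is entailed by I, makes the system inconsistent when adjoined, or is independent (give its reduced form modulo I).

-4x_1 + 2/3x_2^2 - 6x_2 + 4/3 lies in I (it reduces to 0).

First compute the reduced Gröbner basis of I by Buchberger's algorithm.
f_1 = 3x_1 + 2x_2 + 1, LT = x_1.
f_2 = -6x_1 + 8x_2^2 - 14, LT = x_1.
f_3 = -3x_1x_2 + x_1 + 7/4x_2^2 - 15/4, LT = x_1x_2.

S(f_1,f_2): lcm = x_1. S = 4/3x_2^2 + 2/3x_2 - 2.
  leading term x_2^2: no divisor's leading term divides it; move 4/3x_2^2 to the remainder.
  leading term x_2: no divisor's leading term divides it; move 2/3x_2 to the remainder.
  leading term 1: no divisor's leading term divides it; move -2 to the remainder.
  remainder 4/3x_2^2 + 2/3x_2 - 2 ≠ 0; add h_4 = 4/3x_2^2 + 2/3x_2 - 2 to the basis.

S(f_1,f_3): lcm = x_1x_2. S = 1/3x_1 + 5/4x_2^2 + 1/3x_2 - 5/4.
  leading term x_1: subtract (1/9)·f_1 from 1/3x_1 + 5/4x_2^2 + 1/3x_2 - 5/4 → 5/4x_2^2 + 1/9x_2 - 49/36
  leading term x_2^2: subtract (15/16)·h_4 from 5/4x_2^2 + 1/9x_2 - 49/36 → -37/72x_2 + 37/72
  leading term x_2: no divisor's leading term divides it; move -37/72x_2 to the remainder.
  leading term 1: no divisor's leading term divides it; move 37/72 to the remainder.
  remainder -37/72x_2 + 37/72 ≠ 0; add h_5 = -37/72x_2 + 37/72 to the basis.

S(f_2,f_3): lcm = x_1x_2. S = 1/3x_1 - 4/3x_2^3 + 7/12x_2^2 + 7/3x_2 - 5/4.
  leading term x_1: subtract (1/9)·f_1 from 1/3x_1 - 4/3x_2^3 + 7/12x_2^2 + 7/3x_2 - 5/4 → -4/3x_2^3 + 7/12x_2^2 + 19/9x_2 - 49/36
  leading term x_2^3: subtract (-x_2)·h_4 from -4/3x_2^3 + 7/12x_2^2 + 19/9x_2 - 49/36 → 5/4x_2^2 + 1/9x_2 - 49/36
  leading term x_2^2: subtract (15/16)·h_4 from 5/4x_2^2 + 1/9x_2 - 49/36 → -37/72x_2 + 37/72
  leading term x_2: subtract (1)·h_5 from -37/72x_2 + 37/72 → 0
  remainder 0.

S(f_1,h_4): leading monomials are coprime, so the S-polynomial reduces to 0 (Buchberger's first criterion).
S(f_2,h_4): leading monomials are coprime, so the S-polynomial reduces to 0 (Buchberger's first criterion).
S(f_3,h_4): lcm = x_1x_2^2. S = -5/6x_1x_2 + 3/2x_1 - 7/12x_2^3 + 5/4x_2.
  leading term x_1x_2: subtract (-5/18x_2)·f_1 from -5/6x_1x_2 + 3/2x_1 - 7/12x_2^3 + 5/4x_2 → 3/2x_1 - 7/12x_2^3 + 5/9x_2^2 + 55/36x_2
  leading term x_1: subtract (1/2)·f_1 from 3/2x_1 - 7/12x_2^3 + 5/9x_2^2 + 55/36x_2 → -7/12x_2^3 + 5/9x_2^2 + 19/36x_2 - 1/2
  leading term x_2^3: subtract (-7/16x_2)·h_4 from -7/12x_2^3 + 5/9x_2^2 + 19/36x_2 - 1/2 → 61/72x_2^2 - 25/72x_2 - 1/2
  leading term x_2^2: subtract (61/96)·h_4 from 61/72x_2^2 - 25/72x_2 - 1/2 → -37/48x_2 + 37/48
  leading term x_2: subtract (3/2)·h_5 from -37/48x_2 + 37/48 → 0
  remainder 0.

S(f_1,h_5): leading monomials are coprime, so the S-polynomial reduces to 0 (Buchberger's first criterion).
S(f_2,h_5): leading monomials are coprime, so the S-polynomial reduces to 0 (Buchberger's first criterion).
S(f_3,h_5): lcm = x_1x_2. S = 2/3x_1 - 7/12x_2^2 + 5/4.
  leading term x_1: subtract (2/9)·f_1 from 2/3x_1 - 7/12x_2^2 + 5/4 → -7/12x_2^2 - 4/9x_2 + 37/36
  leading term x_2^2: subtract (-7/16)·h_4 from -7/12x_2^2 - 4/9x_2 + 37/36 → -11/72x_2 + 11/72
  leading term x_2: subtract (11/37)·h_5 from -11/72x_2 + 11/72 → 0
  remainder 0.

S(h_4,h_5): lcm = x_2^2. S = 3/2x_2 - 3/2.
  leading term x_2: subtract (-108/37)·h_5 from 3/2x_2 - 3/2 → 0
  remainder 0.

Every S-polynomial of the final basis reduces to 0, so we have a Gröbner basis.
Inter-reduce: drop elements whose leading term is divisible by another's, tail-reduce, and make monic.
Reduced Gröbner basis: {x_1 + 1, x_2 - 1}.
Label its elements g_1 = x_1 + 1, g_2 = x_2 - 1.

Reduce p = -4x_1 + 2/3x_2^2 - 6x_2 + 4/3 modulo G:
  leading term x_1: subtract (-4)·g_1 from -4x_1 + 2/3x_2^2 - 6x_2 + 4/3 → 2/3x_2^2 - 6x_2 + 16/3
  leading term x_2^2: subtract (2/3x_2)·g_2 from 2/3x_2^2 - 6x_2 + 16/3 → -16/3x_2 + 16/3
  leading term x_2: subtract (-16/3)·g_2 from -16/3x_2 + 16/3 → 0
  normal form = 0.
Since the normal form is 0, p ∈ I.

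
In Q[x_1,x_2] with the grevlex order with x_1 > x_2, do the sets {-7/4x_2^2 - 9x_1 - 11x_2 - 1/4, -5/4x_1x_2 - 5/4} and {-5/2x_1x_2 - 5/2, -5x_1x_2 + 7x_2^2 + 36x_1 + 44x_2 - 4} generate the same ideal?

Yes, the ideals are equal.

Since reduced Gröbner bases are canonical representatives of ideals under a given ordering, it suffices to compute and compare them.
Buchberger on the first generating set:
f_1 = -7/4x_2^2 - 9x_1 - 11x_2 - 1/4, LT = x_2^2.
f_2 = -5/4x_1x_2 - 5/4, LT = x_1x_2.

S(f_1,f_2): lcm = x_1x_2^2. S = 36/7x_1^2 + 44/7x_1x_2 + 1/7x_1 - x_2.
  leading term x_1^2: no divisor's leading term divides it; move 36/7x_1^2 to the remainder.
  leading term x_1x_2: subtract (-176/35)·f_2 from 44/7x_1x_2 + 1/7x_1 - x_2 → 1/7x_1 - x_2 - 44/7
  leading term x_1: no divisor's leading term divides it; move 1/7x_1 to the remainder.
  leading term x_2: no divisor's leading term divides it; move -x_2 to the remainder.
  leading term 1: no divisor's leading term divides it; move -44/7 to the remainder.
  remainder 36/7x_1^2 + 1/7x_1 - x_2 - 44/7 ≠ 0; add g_3 = 36/7x_1^2 + 1/7x_1 - x_2 - 44/7 to the basis.

The other S-polynomials (S(f_1,g_3), S(f_2,g_3)) all reduce to 0 modulo the current basis, so we have a Gröbner basis.
Inter-reduce: drop elements whose leading term is divisible by another's, tail-reduce, and make monic.
Reduced Gröbner basis: {x_1^2 + 1/36x_1 - 7/36x_2 - 11/9, x_1x_2 + 1, x_2^2 + 36/7x_1 + 44/7x_2 + 1/7}.

Buchberger on the second generating set:
h_1 = -5/2x_1x_2 - 5/2, LT = x_1x_2.
h_2 = -5x_1x_2 + 7x_2^2 + 36x_1 + 44x_2 - 4, LT = x_1x_2.

S(h_1,h_2): lcm = x_1x_2. S = 7/5x_2^2 + 36/5x_1 + 44/5x_2 + 1/5.
  leading term x_2^2: no divisor's leading term divides it; move 7/5x_2^2 to the remainder.
  leading term x_1: no divisor's leading term divides it; move 36/5x_1 to the remainder.
  leading term x_2: no divisor's leading term divides it; move 44/5x_2 to the remainder.
  leading term 1: no divisor's leading term divides it; move 1/5 to the remainder.
  remainder 7/5x_2^2 + 36/5x_1 + 44/5x_2 + 1/5 ≠ 0; add k_3 = 7/5x_2^2 + 36/5x_1 + 44/5x_2 + 1/5 to the basis.

S(h_1,k_3): lcm = x_1x_2^2. S = -36/7x_1^2 - 44/7x_1x_2 - 1/7x_1 + x_2.
  leading term x_1^2: no divisor's leading term divides it; move -36/7x_1^2 to the remainder.
  leading term x_1x_2: subtract (88/35)·h_1 from -44/7x_1x_2 - 1/7x_1 + x_2 → -1/7x_1 + x_2 + 44/7
  leading term x_1: no divisor's leading term divides it; move -1/7x_1 to the remainder.
  leading term x_2: no divisor's leading term divides it; move x_2 to the remainder.
  leading term 1: no divisor's leading term divides it; move 44/7 to the remainder.
  remainder -36/7x_1^2 - 1/7x_1 + x_2 + 44/7 ≠ 0; add k_4 = -36/7x_1^2 - 1/7x_1 + x_2 + 44/7 to the basis.

The other S-polynomials (S(h_2,k_3), S(h_1,k_4), S(h_2,k_4), S(k_3,k_4)) all reduce to 0 modulo the current basis, so we have a Gröbner basis.
Inter-reduce: drop elements whose leading term is divisible by another's, tail-reduce, and make monic.
Reduced Gröbner basis: {x_1^2 + 1/36x_1 - 7/36x_2 - 11/9, x_1x_2 + 1, x_2^2 + 36/7x_1 + 44/7x_2 + 1/7}.

Same reduced basis, so the two generating sets span the same ideal.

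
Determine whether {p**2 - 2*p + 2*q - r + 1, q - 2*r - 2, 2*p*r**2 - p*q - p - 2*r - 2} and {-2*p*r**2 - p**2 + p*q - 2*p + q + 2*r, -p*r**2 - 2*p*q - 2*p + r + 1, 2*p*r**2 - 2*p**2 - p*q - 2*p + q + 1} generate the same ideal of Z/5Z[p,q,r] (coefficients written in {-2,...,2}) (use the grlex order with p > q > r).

Yes, the ideals are equal.

Since reduced Gröbner bases are canonical representatives of ideals under a given ordering, it suffices to compute and compare them.
Buchberger on the first generating set:
f_1 = p**2 - 2*p + 2*q - r + 1, LT = p**2.
f_2 = q - 2*r - 2, LT = q.
f_3 = 2*p*r**2 - p*q - p - 2*r - 2, LT = p*r**2.

S(f_1,f_3): lcm = p**2*r**2. S = -2*p**2*q - 2*p*r**2 + 2*q*r**2 - r**3 - 2*p**2 + p*r + r**2 + p.
  leading term p**2*q: subtract (-2*q)·f_1 from -2*p**2*q - 2*p*r**2 + 2*q*r**2 - r**3 - 2*p**2 + p*r + r**2 + p → -2*p*r**2 + 2*q*r**2 - r**3 - 2*p**2 + p*q + p*r - q**2 - 2*q*r + r**2 + p + 2*q
  leading term p*r**2: subtract (-1)·f_3 from -2*p*r**2 + 2*q*r**2 - r**3 - 2*p**2 + p*q + p*r - q**2 - 2*q*r + r**2 + p + 2*q → 2*q*r**2 - r**3 - 2*p**2 + p*r - q**2 - 2*q*r + r**2 + 2*q - 2*r - 2
  leading term q*r**2: subtract (2*r**2)·f_2 from 2*q*r**2 - r**3 - 2*p**2 + p*r - q**2 - 2*q*r + r**2 + 2*q - 2*r - 2 → -2*r**3 - 2*p**2 + p*r - q**2 - 2*q*r + 2*q - 2*r - 2
  leading term r**3: no divisor's leading term divides it; move -2*r**3 to the remainder.
  leading term p**2: subtract (-2)·f_1 from -2*p**2 + p*r - q**2 - 2*q*r + 2*q - 2*r - 2 → p*r - q**2 - 2*q*r + p + q + r
  leading term p*r: no divisor's leading term divides it; move p*r to the remainder.
  leading term q**2: subtract (-q)·f_2 from -q**2 - 2*q*r + p + q + r → q*r + p - q + r
  leading term q*r: subtract (r)·f_2 from q*r + p - q + r → 2*r**2 + p - q - 2*r
  leading term r**2: no divisor's leading term divides it; move 2*r**2 to the remainder.
  leading term p: no divisor's leading term divides it; move p to the remainder.
  leading term q: subtract (-1)·f_2 from -q - 2*r → r - 2
  leading term r: no divisor's leading term divides it; move r to the remainder.
  leading term 1: no divisor's leading term divides it; move -2 to the remainder.
  remainder -2*r**3 + p*r + 2*r**2 + p + r - 2 ≠ 0; add g_4 = -2*r**3 + p*r + 2*r**2 + p + r - 2 to the basis.

The other S-polynomials (S(f_1,f_2), S(f_2,f_3), S(f_1,g_4), S(f_2,g_4), S(f_3,g_4)) all reduce to 0 modulo the current basis, so we have a Gröbner basis.
Inter-reduce: drop elements whose leading term is divisible by another's, tail-reduce, and make monic.
Reduced Gröbner basis: {p*r**2 - p*r + p - r - 1, r**3 + 2*p*r - r**2 + 2*p + 2*r + 1, p**2 - 2*p - 2*r, q - 2*r - 2}.

Buchberger on the second generating set:
h_1 = -2*p*r**2 - p**2 + p*q - 2*p + q + 2*r, LT = p*r**2.
h_2 = -p*r**2 - 2*p*q - 2*p + r + 1, LT = p*r**2.
h_3 = 2*p*r**2 - 2*p**2 - p*q - 2*p + q + 1, LT = p*r**2.

S(h_1,h_2): lcm = p*r**2. S = -2*p**2 - p + 2*q + 1.
  leading term p**2: no divisor's leading term divides it; move -2*p**2 to the remainder.
  leading term p: no divisor's leading term divides it; move -p to the remainder.
  leading term q: no divisor's leading term divides it; move 2*q to the remainder.
  leading term 1: no divisor's leading term divides it; move 1 to the remainder.
  remainder -2*p**2 - p + 2*q + 1 ≠ 0; add k_4 = -2*p**2 - p + 2*q + 1 to the basis.

S(h_1,h_3): lcm = p*r**2. S = -p**2 + 2*p - q - r + 2.
  leading term p**2: subtract (-2)·k_4 from -p**2 + 2*p - q - r + 2 → -2*q - r - 1
  leading term q: no divisor's leading term divides it; move -2*q to the remainder.
  leading term r: no divisor's leading term divides it; move -r to the remainder.
  leading term 1: no divisor's leading term divides it; move -1 to the remainder.
  remainder -2*q - r - 1 ≠ 0; add k_5 = -2*q - r - 1 to the basis.

S(h_1,k_4): lcm = p**2*r**2. S = -2*p**3 + 2*p**2*q + 2*p*r**2 + q*r**2 + p**2 + 2*p*q - p*r - 2*r**2.
  leading term p**3: subtract (p)·k_4 from -2*p**3 + 2*p**2*q + 2*p*r**2 + q*r**2 + p**2 + 2*p*q - p*r - 2*r**2 → 2*p**2*q + 2*p*r**2 + q*r**2 + 2*p**2 - p*r - 2*r**2 - p
  leading term p**2*q: subtract (-q)·k_4 from 2*p**2*q + 2*p*r**2 + q*r**2 + 2*p**2 - p*r - 2*r**2 - p → 2*p*r**2 + q*r**2 + 2*p**2 - p*q - p*r + 2*q**2 - 2*r**2 - p + q
  leading term p*r**2: subtract (-1)·h_1 from 2*p*r**2 + q*r**2 + 2*p**2 - p*q - p*r + 2*q**2 - 2*r**2 - p + q → q*r**2 + p**2 - p*r + 2*q**2 - 2*r**2 + 2*p + 2*q + 2*r
  leading term q*r**2: subtract (2*r**2)·k_5 from q*r**2 + p**2 - p*r + 2*q**2 - 2*r**2 + 2*p + 2*q + 2*r → 2*r**3 + p**2 - p*r + 2*q**2 + 2*p + 2*q + 2*r
  leading term r**3: no divisor's leading term divides it; move 2*r**3 to the remainder.
  leading term p**2: subtract (2)·k_4 from p**2 - p*r + 2*q**2 + 2*p + 2*q + 2*r → -p*r + 2*q**2 - p - 2*q + 2*r - 2
  leading term p*r: no divisor's leading term divides it; move -p*r to the remainder.
  leading term q**2: subtract (-q)·k_5 from 2*q**2 - p - 2*q + 2*r - 2 → -q*r - p + 2*q + 2*r - 2
  leading term q*r: subtract (-2*r)·k_5 from -q*r - p + 2*q + 2*r - 2 → -2*r**2 - p + 2*q - 2
  leading term r**2: no divisor's leading term divides it; move -2*r**2 to the remainder.
  leading term p: no divisor's leading term divides it; move -p to the remainder.
  leading term q: subtract (-1)·k_5 from 2*q - 2 → -r + 2
  leading term r: no divisor's leading term divides it; move -r to the remainder.
  leading term 1: no divisor's leading term divides it; move 2 to the remainder.
  remainder 2*r**3 - p*r - 2*r**2 - p - r + 2 ≠ 0; add k_6 = 2*r**3 - p*r - 2*r**2 - p - r + 2 to the basis.

The other S-polynomials (S(h_2,h_3), S(h_2,k_4), S(h_3,k_4), S(h_1,k_5), S(h_2,k_5), S(h_3,k_5), S(k_4,k_5), S(h_1,k_6), S(h_2,k_6), S(h_3,k_6), S(k_4,k_6), S(k_5,k_6)) all reduce to 0 modulo the current basis, so we have a Gröbner basis.
Inter-reduce: drop elements whose leading term is divisible by another's, tail-reduce, and make monic.
Reduced Gröbner basis: {p*r**2 - p*r + p - r - 1, r**3 + 2*p*r - r**2 + 2*p + 2*r + 1, p**2 - 2*p - 2*r, q - 2*r - 2}.

The two bases agree; hence the ideals are identical.
The same test decides containment: I ⊆ J iff every generator of I reduces to 0 modulo a Gröbner basis of J.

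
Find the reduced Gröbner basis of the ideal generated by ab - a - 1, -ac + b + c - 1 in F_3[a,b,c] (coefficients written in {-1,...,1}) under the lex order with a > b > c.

f_1 = ab - a - 1, LT = ab.
f_2 = -ac + b + c - 1, LT = ac.

S(f_1,f_2): lcm = abc. S = -ac + b^2 + bc - b - c.
  reduce S modulo (f_1, f_2):
  remainder b^2 + bc + b + c + 1 ≠ 0; add g_3 = b^2 + bc + b + c + 1 to the basis.

The other S-polynomials (S(f_1,g_3), S(f_2,g_3)) all reduce to 0 modulo the current basis, so we have a Gröbner basis.

G = {ab - a - 1, ac - b - c + 1, b^2 + bc + b + c + 1}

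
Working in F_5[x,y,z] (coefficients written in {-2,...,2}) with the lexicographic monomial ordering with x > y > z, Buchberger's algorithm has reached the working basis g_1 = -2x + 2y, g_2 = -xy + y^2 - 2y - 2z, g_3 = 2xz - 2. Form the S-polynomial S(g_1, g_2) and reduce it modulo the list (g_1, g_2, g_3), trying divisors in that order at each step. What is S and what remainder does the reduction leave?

lcm(LM(g_1), LM(g_2)) = xy.
S = (lcm/LT(g_1))·g_1 − (lcm/LT(g_2))·g_2 = -2y - 2z.
Reduce S modulo (g_1, g_2, g_3) in that order:
  leading term y: no divisor's leading term divides it; move -2y to the remainder.
  leading term z: no divisor's leading term divides it; move -2z to the remainder.
The remainder -2y - 2z is nonzero, so it would be added as the next basis element.

S(g_1, g_2) = -2y - 2z; remainder on division = -2y - 2z.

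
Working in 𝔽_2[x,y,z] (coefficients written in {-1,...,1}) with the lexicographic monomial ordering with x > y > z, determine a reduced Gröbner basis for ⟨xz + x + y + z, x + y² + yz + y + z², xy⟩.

f_1 = xz + x + y + z, LT = xz.
f_2 = x + y² + yz + y + z², LT = x.
f_3 = xy, LT = xy.

S(f_1,f_2): lcm = xz. S = x + y²z + yz² + yz + y + z³ + z.
  leading term x: subtract (1)·f_2 from x + y²z + yz² + yz + y + z³ + z → y²z + y² + yz² + z³ + z² + z
  leading term y²z: no divisor's leading term divides it; move y²z to the remainder.
  leading term y²: no divisor's leading term divides it; move y² to the remainder.
  leading term yz²: no divisor's leading term divides it; move yz² to the remainder.
  leading term z³: no divisor's leading term divides it; move z³ to the remainder.
  leading term z²: no divisor's leading term divides it; move z² to the remainder.
  leading term z: no divisor's leading term divides it; move z to the remainder.
  remainder y²z + y² + yz² + z³ + z² + z ≠ 0; add g_4 = y²z + y² + yz² + z³ + z² + z to the basis.

S(f_1,f_3): lcm = xyz. S = xy + y² + yz.
  leading term xy: subtract (y)·f_2 from xy + y² + yz → y³ + y²z + yz² + yz
  leading term y³: no divisor's leading term divides it; move y³ to the remainder.
  leading term y²z: subtract (1)·g_4 from y²z + yz² + yz → y² + yz + z³ + z² + z
  leading term y²: no divisor's leading term divides it; move y² to the remainder.
  leading term yz: no divisor's leading term divides it; move yz to the remainder.
  leading term z³: no divisor's leading term divides it; move z³ to the remainder.
  leading term z²: no divisor's leading term divides it; move z² to the remainder.
  leading term z: no divisor's leading term divides it; move z to the remainder.
  remainder y³ + y² + yz + z³ + z² + z ≠ 0; add g_5 = y³ + y² + yz + z³ + z² + z to the basis.

S(f_2,f_3): lcm = xy. S = y³ + y²z + y² + yz².
  leading term y³: subtract (1)·g_5 from y³ + y²z + y² + yz² → y²z + yz² + yz + z³ + z² + z
  leading term y²z: subtract (1)·g_4 from y²z + yz² + yz + z³ + z² + z → y² + yz
  leading term y²: no divisor's leading term divides it; move y² to the remainder.
  leading term yz: no divisor's leading term divides it; move yz to the remainder.
  remainder y² + yz ≠ 0; add g_6 = y² + yz to the basis.

S(f_3,g_5): lcm = xy³. S = xy² + xyz + xz³ + xz² + xz.
  leading term xy²: subtract (y²)·f_2 from xy² + xyz + xz³ + xz² + xz → xyz + xz³ + xz² + xz + y⁴ + y³z + y³ + y²z²
  leading term xyz: subtract (y)·f_1 from xyz + xz³ + xz² + xz + y⁴ + y³z + y³ + y²z² → xy + xz³ + xz² + xz + y⁴ + y³z + y³ + y²z² + y² + yz
  leading term xy: subtract (y)·f_2 from xy + xz³ + xz² + xz + y⁴ + y³z + y³ + y²z² + y² + yz → xz³ + xz² + xz + y⁴ + y³z + y²z² + y²z + yz² + yz
  leading term xz³: subtract (z²)·f_1 from xz³ + xz² + xz + y⁴ + y³z + y²z² + y²z + yz² + yz → xz + y⁴ + y³z + y²z² + y²z + yz + z³
  leading term xz: subtract (1)·f_1 from xz + y⁴ + y³z + y²z² + y²z + yz + z³ → x + y⁴ + y³z + y²z² + y²z + yz + y + z³ + z
  leading term x: subtract (1)·f_2 from x + y⁴ + y³z + y²z² + y²z + yz + y + z³ + z → y⁴ + y³z + y²z² + y²z + y² + z³ + z² + z
  leading term y⁴: subtract (y)·g_5 from y⁴ + y³z + y²z² + y²z + y² + z³ + z² + z → y³z + y³ + y²z² + y² + yz³ + yz² + yz + z³ + z² + z
  leading term y³z: subtract (y)·g_4 from y³z + y³ + y²z² + y² + yz³ + yz² + yz + z³ + z² + z → y² + z³ + z² + z
  leading term y²: subtract (1)·g_6 from y² + z³ + z² + z → yz + z³ + z² + z
  leading term yz: no divisor's leading term divides it; move yz to the remainder.
  leading term z³: no divisor's leading term divides it; move z³ to the remainder.
  leading term z²: no divisor's leading term divides it; move z² to the remainder.
  leading term z: no divisor's leading term divides it; move z to the remainder.
  remainder yz + z³ + z² + z ≠ 0; add g_7 = yz + z³ + z² + z to the basis.

S(g_5,g_6): lcm = y³. S = y²z + y² + yz + z³ + z² + z.
  leading term y²z: subtract (1)·g_4 from y²z + y² + yz + z³ + z² + z → yz² + yz
  leading term yz²: subtract (z)·g_7 from yz² + yz → yz + z⁴ + z³ + z²
  leading term yz: subtract (1)·g_7 from yz + z⁴ + z³ + z² → z⁴ + z
  leading term z⁴: no divisor's leading term divides it; move z⁴ to the remainder.
  leading term z: no divisor's leading term divides it; move z to the remainder.
  remainder z⁴ + z ≠ 0; add g_8 = z⁴ + z to the basis.

The other S-polynomials (S(f_1,g_4), S(f_2,g_4), S(f_3,g_4), S(f_1,g_5), S(f_2,g_5), S(g_4,g_5), S(f_1,g_6), S(f_2,g_6), S(f_3,g_6), S(g_4,g_6), S(f_1,g_7), S(f_2,g_7), S(f_3,g_7), S(g_4,g_7), S(g_5,g_7), S(g_6,g_7), S(f_1,g_8), S(f_2,g_8), S(f_3,g_8), S(g_4,g_8), S(g_5,g_8), S(g_6,g_8), S(g_7,g_8)) all reduce to 0 modulo the current basis, so we have a Gröbner basis.
Inter-reduce: drop elements whose leading term is divisible by another's, tail-reduce, and make monic.

G = {x + y + z², y² + z³ + z² + z, yz + z³ + z² + z, z⁴ + z}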